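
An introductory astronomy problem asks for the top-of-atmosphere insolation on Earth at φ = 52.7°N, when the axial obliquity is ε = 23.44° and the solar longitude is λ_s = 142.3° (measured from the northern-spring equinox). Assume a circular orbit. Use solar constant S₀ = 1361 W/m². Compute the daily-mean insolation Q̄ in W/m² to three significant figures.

Q̄ ≈ 400 W/m²

Solar declination: sin δ = sin ε · sin λ_s = sin 23.44° × sin 142.3° = 0.24326, so δ = +14.079°.
cos H₀ = −tan(+52.7°) tan(+14.079°) = -0.3292, H₀ = 1.9063 rad.
Bracket: H₀ sin φ sin δ + cos φ cos δ sin H₀ = 1.9063×0.79547×0.24326 + 0.60599×0.96996×0.94426 = 0.368881 + 0.555023 = 0.923904.
Q̄ = (S₀/π) × [bracket] = (1361/π) × 0.923904 = 400.3 W/m².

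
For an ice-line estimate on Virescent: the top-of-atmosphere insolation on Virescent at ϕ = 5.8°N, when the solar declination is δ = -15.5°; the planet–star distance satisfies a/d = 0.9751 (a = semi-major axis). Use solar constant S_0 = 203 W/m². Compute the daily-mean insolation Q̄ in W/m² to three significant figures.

Q̄ ≈ 56.3 W/m²

cos h₀ = −tan(+5.8°) tan(-15.500°) = 0.0282, h₀ = 1.5426 rad.
Bracket: h₀ sin ϕ sin δ + cos ϕ cos δ sin h₀ = 1.5426×0.10106×-0.26724 + 0.99488×0.96363×0.99960 = -0.041661 + 0.958313 = 0.916652.
Inverse-square distance factor (a/d)² = 0.9751² = 0.950820.
Q̄ = (S_0/π) × 0.950820 × [bracket] = (203/π) × 0.950820 × 0.916652 = 56.32 W/m².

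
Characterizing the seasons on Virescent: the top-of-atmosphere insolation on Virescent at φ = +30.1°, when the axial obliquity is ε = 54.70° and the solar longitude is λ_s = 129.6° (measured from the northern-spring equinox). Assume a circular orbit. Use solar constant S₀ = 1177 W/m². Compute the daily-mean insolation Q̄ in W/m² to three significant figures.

Solar declination: sin δ = sin ε · sin λ_s = sin 54.70° × sin 129.6° = 0.62884, so δ = +38.965°.
cos H₀ = −tan(+30.1°) tan(+38.965°) = -0.4688, H₀ = 2.0588 rad.
Bracket: H₀ sin φ sin δ + cos φ cos δ sin H₀ = 2.0588×0.50151×0.62884 + 0.86515×0.77753×0.88329 = 0.649283 + 0.594172 = 1.243455.
Q̄ = (S₀/π) × [bracket] = (1177/π) × 1.243455 = 465.9 W/m².

Q̄ ≈ 466 W/m²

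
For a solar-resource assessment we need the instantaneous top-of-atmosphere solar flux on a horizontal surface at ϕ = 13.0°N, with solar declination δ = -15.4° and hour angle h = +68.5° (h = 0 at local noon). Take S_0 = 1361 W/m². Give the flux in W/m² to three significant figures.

387 W/m²

cos θ_z = sin ϕ sin δ + cos ϕ cos δ cos h = -0.059737 + 0.344286 = 0.284549.
Flux = S_0 · cos θ_z = 1361 × 0.284549 = 387.3 W/m².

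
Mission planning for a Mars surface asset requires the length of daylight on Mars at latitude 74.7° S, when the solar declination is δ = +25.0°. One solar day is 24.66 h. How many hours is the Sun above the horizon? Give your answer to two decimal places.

cos h₀ = −tan ϕ · tan δ = 1.7045 ≥ 1, so the Sun never rises (polar night) and h₀ = 0.
Daylight = 2h₀/(2π) × 24.66 h = (0.0000/π) × 24.66 = 0.00 h.

0.00 h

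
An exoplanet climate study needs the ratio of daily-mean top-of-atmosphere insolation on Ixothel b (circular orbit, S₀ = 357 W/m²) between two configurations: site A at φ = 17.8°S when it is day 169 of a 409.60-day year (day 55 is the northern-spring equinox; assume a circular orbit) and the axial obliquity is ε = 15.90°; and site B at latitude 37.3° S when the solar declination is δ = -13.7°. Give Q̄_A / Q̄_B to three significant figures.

— Configuration A (φ=-17.8°):
Solar longitude: λ_s = 360° × (169 − 55)/409.60 = 100.195°.
sin δ = sin 15.90° × sin 100.195° = 0.26963, so δ = +15.642°.
cos H₀ = −tan(-17.8°) tan(+15.642°) = 0.0899, H₀ = 1.4808 rad.
Bracket: H₀ sin φ sin δ + cos φ cos δ sin H₀ = 1.4808×-0.30570×0.26963 + 0.95213×0.96296×0.99595 = -0.122056 + 0.913150 = 0.791094.
Q̄ = (S₀/π) × [bracket] = (357/π) × 0.791094 = 89.897 W/m².
— Configuration B (φ=-37.3°):
cos H₀ = −tan(-37.3°) tan(-13.700°) = -0.1857, H₀ = 1.7576 rad.
Bracket: H₀ sin φ sin δ + cos φ cos δ sin H₀ = 1.7576×-0.60599×-0.23684 + 0.79547×0.97155×0.98261 = 0.252255 + 0.759399 = 1.011654.
Q̄ = (S₀/π) × [bracket] = (357/π) × 1.011654 = 114.96 W/m².
Ratio Q̄_A / Q̄_B = 89.897 / 114.96 = 0.7820.

Q̄_A / Q̄_B ≈ 0.782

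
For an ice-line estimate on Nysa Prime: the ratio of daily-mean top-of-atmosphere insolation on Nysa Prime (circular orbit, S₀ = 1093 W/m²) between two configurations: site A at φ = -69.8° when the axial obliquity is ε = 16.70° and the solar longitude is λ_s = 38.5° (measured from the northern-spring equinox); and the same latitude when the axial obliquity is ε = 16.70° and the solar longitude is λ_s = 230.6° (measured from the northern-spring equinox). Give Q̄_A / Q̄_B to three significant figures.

— Configuration A (φ=-69.8°):
Solar declination: sin δ = sin ε · sin λ_s = sin 16.70° × sin 38.5° = 0.17889, so δ = +10.305°.
cos H₀ = −tan(-69.8°) tan(+10.305°) = 0.4942, H₀ = 1.0539 rad.
Bracket: H₀ sin φ sin δ + cos φ cos δ sin H₀ = 1.0539×-0.93849×0.17889 + 0.34530×0.98387×0.86937 = -0.176936 + 0.295351 = 0.118415.
Q̄ = (S₀/π) × [bracket] = (1093/π) × 0.118415 = 41.198 W/m².
— Configuration B (φ=-69.8°):
Solar declination: sin δ = sin ε · sin λ_s = sin 16.70° × sin 230.6° = -0.22205, so δ = -12.830°.
cos H₀ = −tan(-69.8°) tan(-12.830°) = -0.6190, H₀ = 2.2382 rad.
Bracket: H₀ sin φ sin δ + cos φ cos δ sin H₀ = 2.2382×-0.93849×-0.22205 + 0.34530×0.97503×0.78541 = 0.466422 + 0.264430 = 0.730852.
Q̄ = (S₀/π) × [bracket] = (1093/π) × 0.730852 = 254.27 W/m².
Ratio Q̄_A / Q̄_B = 41.198 / 254.27 = 0.1620.

Q̄_A / Q̄_B ≈ 0.162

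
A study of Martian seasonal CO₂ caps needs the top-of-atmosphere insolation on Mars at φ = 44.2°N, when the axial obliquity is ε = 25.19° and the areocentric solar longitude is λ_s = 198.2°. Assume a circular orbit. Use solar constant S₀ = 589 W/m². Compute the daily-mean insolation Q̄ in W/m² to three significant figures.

sin δ = sin 25.19° × sin 198.2° = -0.13294, so δ = -7.639°.
cos H₀ = −tan(+44.2°) tan(-7.639°) = 0.1304, H₀ = 1.4400 rad.
Bracket: H₀ sin φ sin δ + cos φ cos δ sin H₀ = 1.4400×0.69717×-0.13294 + 0.71691×0.99112×0.99146 = -0.133462 + 0.704476 = 0.571014.
Q̄ = (S₀/π) × [bracket] = (589/π) × 0.571014 = 107.1 W/m².

Q̄ ≈ 107 W/m²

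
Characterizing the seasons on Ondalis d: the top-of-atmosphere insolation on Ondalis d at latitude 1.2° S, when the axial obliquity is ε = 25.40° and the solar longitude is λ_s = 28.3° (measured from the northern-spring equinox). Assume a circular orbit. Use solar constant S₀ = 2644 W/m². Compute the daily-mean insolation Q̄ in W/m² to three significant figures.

Solar declination: sin δ = sin ε · sin λ_s = sin 25.40° × sin 28.3° = 0.20335, so δ = +11.733°.
cos H₀ = −tan(-1.2°) tan(+11.733°) = 0.0044, H₀ = 1.5664 rad.
Bracket: H₀ sin φ sin δ + cos φ cos δ sin H₀ = 1.5664×-0.02094×0.20335 + 0.99978×0.97911×0.99999 = -0.006670 + 0.978885 = 0.972215.
Q̄ = (S₀/π) × [bracket] = (2644/π) × 0.972215 = 818.2 W/m².

Q̄ ≈ 818 W/m²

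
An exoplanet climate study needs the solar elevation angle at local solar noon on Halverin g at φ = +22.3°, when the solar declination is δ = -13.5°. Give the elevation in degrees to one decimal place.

At local noon the hour angle is zero, so the zenith angle equals |φ − δ| = |+22.3° − (-13.500°)| = 35.800°.
Elevation = 90° − 35.800° = 54.2°.

54.2°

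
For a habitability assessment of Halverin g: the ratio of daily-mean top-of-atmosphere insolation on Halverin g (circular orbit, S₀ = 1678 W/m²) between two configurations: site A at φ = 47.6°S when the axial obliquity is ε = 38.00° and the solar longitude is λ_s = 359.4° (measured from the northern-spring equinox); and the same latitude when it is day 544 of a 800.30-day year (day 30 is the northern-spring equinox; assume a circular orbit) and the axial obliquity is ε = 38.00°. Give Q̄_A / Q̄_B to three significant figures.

Q̄_A / Q̄_B ≈ 0.542

— Configuration A (φ=-47.6°):
Solar declination: sin δ = sin ε · sin λ_s = sin 38.00° × sin 359.4° = -0.00645, so δ = -0.369°.
cos H₀ = −tan(-47.6°) tan(-0.369°) = -0.0071, H₀ = 1.5779 rad.
Bracket: H₀ sin φ sin δ + cos φ cos δ sin H₀ = 1.5779×-0.73846×-0.00645 + 0.67430×0.99998×0.99998 = 0.007516 + 0.674273 = 0.681789.
Q̄ = (S₀/π) × [bracket] = (1678/π) × 0.681789 = 364.16 W/m².
— Configuration B (φ=-47.6°):
Solar longitude: λ_s = 360° × (544 − 30)/800.30 = 231.213°.
sin δ = sin 38.00° × sin 231.213° = -0.47990, so δ = -28.679°.
cos H₀ = −tan(-47.6°) tan(-28.679°) = -0.5990, H₀ = 2.2131 rad.
Bracket: H₀ sin φ sin δ + cos φ cos δ sin H₀ = 2.2131×-0.73846×-0.47990 + 0.67430×0.87732×0.80072 = 0.784294 + 0.473687 = 1.257981.
Q̄ = (S₀/π) × [bracket] = (1678/π) × 1.257981 = 671.92 W/m².
Ratio Q̄_A / Q̄_B = 364.16 / 671.92 = 0.5420.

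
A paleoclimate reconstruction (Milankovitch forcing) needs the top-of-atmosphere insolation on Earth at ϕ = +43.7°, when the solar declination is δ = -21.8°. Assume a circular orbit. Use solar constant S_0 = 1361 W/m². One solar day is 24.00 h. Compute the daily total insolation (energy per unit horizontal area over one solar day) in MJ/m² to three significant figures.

11.9 MJ/m²

cos h₀ = −tan(+43.7°) tan(-21.800°) = 0.3822, h₀ = 1.1786 rad.
Bracket: h₀ sin ϕ sin δ + cos ϕ cos δ sin h₀ = 1.1786×0.69088×-0.37137 + 0.72297×0.92849×0.92407 = -0.302396 + 0.620301 = 0.317905.
Q̄ = (S_0/π) × [bracket] = (1361/π) × 0.317905 = 137.72 W/m².
Daily total = Q̄ × 24.00 h × 3600 s/h = 137.72 × 24.00 × 3600 / 10⁶ = 11.90 MJ/m².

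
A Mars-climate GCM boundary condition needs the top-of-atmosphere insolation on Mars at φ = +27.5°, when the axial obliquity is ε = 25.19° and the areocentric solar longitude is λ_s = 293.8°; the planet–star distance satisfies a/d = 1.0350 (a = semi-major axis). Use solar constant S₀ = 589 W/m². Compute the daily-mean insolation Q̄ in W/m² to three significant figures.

sin δ = sin 25.19° × sin 293.8° = -0.38943, so δ = -22.919°.
cos H₀ = −tan(+27.5°) tan(-22.919°) = 0.2201, H₀ = 1.3489 rad.
Bracket: H₀ sin φ sin δ + cos φ cos δ sin H₀ = 1.3489×0.46175×-0.38943 + 0.88701×0.92106×0.97548 = -0.242558 + 0.796957 = 0.554399.
Inverse-square distance factor (a/d)² = 1.0350² = 1.071225.
Q̄ = (S₀/π) × 1.071225 × [bracket] = (589/π) × 1.071225 × 0.554399 = 111.3 W/m².

Q̄ ≈ 111 W/m²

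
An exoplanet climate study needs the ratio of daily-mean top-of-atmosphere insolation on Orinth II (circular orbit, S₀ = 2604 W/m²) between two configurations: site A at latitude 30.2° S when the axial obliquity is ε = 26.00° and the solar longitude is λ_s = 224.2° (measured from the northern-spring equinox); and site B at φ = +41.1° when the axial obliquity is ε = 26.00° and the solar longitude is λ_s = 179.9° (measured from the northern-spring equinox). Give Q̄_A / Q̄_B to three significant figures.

Q̄_A / Q̄_B ≈ 1.43

— Configuration A (φ=-30.2°):
Solar declination: sin δ = sin ε · sin λ_s = sin 26.00° × sin 224.2° = -0.30562, so δ = -17.795°.
cos H₀ = −tan(-30.2°) tan(-17.795°) = -0.1868, H₀ = 1.7587 rad.
Bracket: H₀ sin φ sin δ + cos φ cos δ sin H₀ = 1.7587×-0.50302×-0.30562 + 0.86427×0.95215×0.98240 = 0.270370 + 0.808431 = 1.078801.
Q̄ = (S₀/π) × [bracket] = (2604/π) × 1.078801 = 894.20 W/m².
— Configuration B (φ=+41.1°):
Solar declination: sin δ = sin ε · sin λ_s = sin 26.00° × sin 179.9° = 0.00077, so δ = +0.044°.
cos H₀ = −tan(+41.1°) tan(+0.044°) = -0.0007, H₀ = 1.5715 rad.
Bracket: H₀ sin φ sin δ + cos φ cos δ sin H₀ = 1.5715×0.65738×0.00077 + 0.75356×1.00000×1.00000 = 0.000795 + 0.753560 = 0.754355.
Q̄ = (S₀/π) × [bracket] = (2604/π) × 0.754355 = 625.27 W/m².
Ratio Q̄_A / Q̄_B = 894.20 / 625.27 = 1.430.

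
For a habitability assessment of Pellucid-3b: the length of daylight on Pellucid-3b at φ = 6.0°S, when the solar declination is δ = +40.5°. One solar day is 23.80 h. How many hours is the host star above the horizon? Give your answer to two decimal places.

11.22 h

cos H₀ = −tan φ · tan δ = −tan(-6.0°) × tan(+40.500°) = 0.0898, so H₀ = 1.4809 rad = 84.85°.
Daylight = 2H₀/(2π) × 23.80 h = (1.4809/π) × 23.80 = 11.22 h.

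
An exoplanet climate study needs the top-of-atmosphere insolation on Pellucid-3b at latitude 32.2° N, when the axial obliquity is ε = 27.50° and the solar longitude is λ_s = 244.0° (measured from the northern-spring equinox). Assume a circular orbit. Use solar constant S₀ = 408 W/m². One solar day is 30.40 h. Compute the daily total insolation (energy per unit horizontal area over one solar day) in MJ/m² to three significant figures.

Solar declination: sin δ = sin ε · sin λ_s = sin 27.50° × sin 244.0° = -0.41502, so δ = -24.520°.
cos H₀ = −tan(+32.2°) tan(-24.520°) = 0.2873, H₀ = 1.2794 rad.
Bracket: H₀ sin φ sin δ + cos φ cos δ sin H₀ = 1.2794×0.53288×-0.41502 + 0.84619×0.90981×0.95785 = -0.282947 + 0.737422 = 0.454475.
Q̄ = (S₀/π) × [bracket] = (408/π) × 0.454475 = 59.023 W/m².
Daily total = Q̄ × 30.40 h × 3600 s/h = 59.023 × 30.40 × 3600 / 10⁶ = 6.459 MJ/m².

6.46 MJ/m²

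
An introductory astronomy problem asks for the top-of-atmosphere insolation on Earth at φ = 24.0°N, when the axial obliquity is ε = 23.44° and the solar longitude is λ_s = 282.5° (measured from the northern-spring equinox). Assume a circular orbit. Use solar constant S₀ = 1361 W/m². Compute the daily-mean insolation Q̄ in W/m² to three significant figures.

Solar declination: sin δ = sin ε · sin λ_s = sin 23.44° × sin 282.5° = -0.38836, so δ = -22.852°.
cos H₀ = −tan(+24.0°) tan(-22.852°) = 0.1876, H₀ = 1.3820 rad.
Bracket: H₀ sin φ sin δ + cos φ cos δ sin H₀ = 1.3820×0.40674×-0.38836 + 0.91355×0.92151×0.98224 = -0.218303 + 0.826894 = 0.608591.
Q̄ = (S₀/π) × [bracket] = (1361/π) × 0.608591 = 263.7 W/m².

Q̄ ≈ 264 W/m²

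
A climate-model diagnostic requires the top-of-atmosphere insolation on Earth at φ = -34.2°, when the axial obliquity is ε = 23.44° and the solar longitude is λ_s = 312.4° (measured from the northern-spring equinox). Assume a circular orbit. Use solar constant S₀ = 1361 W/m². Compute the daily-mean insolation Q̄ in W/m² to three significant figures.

Q̄ ≈ 462 W/m²

Solar declination: sin δ = sin ε · sin λ_s = sin 23.44° × sin 312.4° = -0.29375, so δ = -17.083°.
cos H₀ = −tan(-34.2°) tan(-17.083°) = -0.2088, H₀ = 1.7812 rad.
Bracket: H₀ sin φ sin δ + cos φ cos δ sin H₀ = 1.7812×-0.56208×-0.29375 + 0.82708×0.95588×0.97795 = 0.294096 + 0.773157 = 1.067253.
Q̄ = (S₀/π) × [bracket] = (1361/π) × 1.067253 = 462.4 W/m².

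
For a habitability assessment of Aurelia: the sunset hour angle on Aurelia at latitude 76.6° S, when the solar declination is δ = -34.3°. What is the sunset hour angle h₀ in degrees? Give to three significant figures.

h₀ = 180°

Sunrise equation: cos h₀ = −tan ϕ · tan δ = -2.8634 ≤ −1, so the host star never sets (polar day) and h₀ = π.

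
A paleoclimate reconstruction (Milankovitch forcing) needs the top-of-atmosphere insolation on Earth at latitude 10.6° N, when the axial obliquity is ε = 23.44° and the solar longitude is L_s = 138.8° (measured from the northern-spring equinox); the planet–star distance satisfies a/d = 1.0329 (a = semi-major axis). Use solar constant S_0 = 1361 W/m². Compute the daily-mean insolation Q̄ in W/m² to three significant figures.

Solar declination: sin δ = sin ε · sin L_s = sin 23.44° × sin 138.8° = 0.26202, so δ = +15.190°.
cos h₀ = −tan(+10.6°) tan(+15.190°) = -0.0508, h₀ = 1.6216 rad.
Bracket: h₀ sin ϕ sin δ + cos ϕ cos δ sin h₀ = 1.6216×0.18395×0.26202 + 0.98294×0.96506×0.99871 = 0.078159 + 0.947372 = 1.025531.
Inverse-square distance factor (a/d)² = 1.0329² = 1.066882.
Q̄ = (S_0/π) × 1.066882 × [bracket] = (1361/π) × 1.066882 × 1.025531 = 474.0 W/m².

Q̄ ≈ 474 W/m²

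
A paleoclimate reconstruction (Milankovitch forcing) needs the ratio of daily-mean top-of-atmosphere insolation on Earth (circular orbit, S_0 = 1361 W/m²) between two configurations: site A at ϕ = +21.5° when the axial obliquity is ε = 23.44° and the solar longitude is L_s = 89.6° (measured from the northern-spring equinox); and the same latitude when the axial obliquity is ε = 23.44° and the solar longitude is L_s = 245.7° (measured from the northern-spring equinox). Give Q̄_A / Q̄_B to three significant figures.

— Configuration A (ϕ=+21.5°):
Solar declination: sin δ = sin ε · sin L_s = sin 23.44° × sin 89.6° = 0.39778, so δ = +23.439°.
cos h₀ = −tan(+21.5°) tan(+23.439°) = -0.1708, h₀ = 1.7424 rad.
Bracket: h₀ sin ϕ sin δ + cos ϕ cos δ sin h₀ = 1.7424×0.36650×0.39778 + 0.93042×0.91748×0.98531 = 0.254018 + 0.841102 = 1.095120.
Q̄ = (S_0/π) × [bracket] = (1361/π) × 1.095120 = 474.43 W/m².
— Configuration B (ϕ=+21.5°):
Solar declination: sin δ = sin ε · sin L_s = sin 23.44° × sin 245.7° = -0.36255, so δ = -21.257°.
cos h₀ = −tan(+21.5°) tan(-21.257°) = 0.1532, h₀ = 1.4170 rad.
Bracket: h₀ sin ϕ sin δ + cos ϕ cos δ sin h₀ = 1.4170×0.36650×-0.36255 + 0.93042×0.93197×0.98819 = -0.188283 + 0.856883 = 0.668600.
Q̄ = (S_0/π) × [bracket] = (1361/π) × 0.668600 = 289.65 W/m².
Ratio Q̄_A / Q̄_B = 474.43 / 289.65 = 1.638.

Q̄_A / Q̄_B ≈ 1.64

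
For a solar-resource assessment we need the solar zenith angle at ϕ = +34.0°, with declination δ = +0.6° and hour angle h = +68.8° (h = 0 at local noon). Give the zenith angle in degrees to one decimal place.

θ_z = 72.2°

cos θ_z = sin ϕ sin δ + cos ϕ cos δ cos h = 0.005856 + 0.299784 = 0.305640.
θ_z = arccos(0.305640) = 72.2°.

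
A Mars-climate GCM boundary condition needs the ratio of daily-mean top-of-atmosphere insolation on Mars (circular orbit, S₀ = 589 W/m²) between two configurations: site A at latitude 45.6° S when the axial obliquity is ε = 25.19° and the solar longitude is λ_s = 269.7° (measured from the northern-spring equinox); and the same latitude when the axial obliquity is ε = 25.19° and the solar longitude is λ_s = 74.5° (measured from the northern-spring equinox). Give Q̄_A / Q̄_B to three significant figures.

— Configuration A (φ=-45.6°):
Solar declination: sin δ = sin ε · sin λ_s = sin 25.19° × sin 269.7° = -0.42562, so δ = -25.190°.
cos H₀ = −tan(-45.6°) tan(-25.190°) = -0.4803, H₀ = 2.0718 rad.
Bracket: H₀ sin φ sin δ + cos φ cos δ sin H₀ = 2.0718×-0.71447×-0.42562 + 0.69966×0.90490×0.87710 = 0.630019 + 0.555312 = 1.185331.
Q̄ = (S₀/π) × [bracket] = (589/π) × 1.185331 = 222.23 W/m².
— Configuration B (φ=-45.6°):
Solar declination: sin δ = sin ε · sin λ_s = sin 25.19° × sin 74.5° = 0.41014, so δ = +24.214°.
cos H₀ = −tan(-45.6°) tan(+24.214°) = 0.4592, H₀ = 1.0937 rad.
Bracket: H₀ sin φ sin δ + cos φ cos δ sin H₀ = 1.0937×-0.71447×0.41014 + 0.69966×0.91202×0.88832 = -0.320490 + 0.566840 = 0.246350.
Q̄ = (S₀/π) × [bracket] = (589/π) × 0.246350 = 46.187 W/m².
Ratio Q̄_A / Q̄_B = 222.23 / 46.187 = 4.812.

Q̄_A / Q̄_B ≈ 4.81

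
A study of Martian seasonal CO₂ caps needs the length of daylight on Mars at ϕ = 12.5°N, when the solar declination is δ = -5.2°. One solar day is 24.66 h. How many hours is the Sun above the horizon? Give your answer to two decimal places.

cos h₀ = −tan ϕ · tan δ = −tan(+12.5°) × tan(-5.200°) = 0.0202, so h₀ = 1.5506 rad = 88.84°.
Daylight = 2h₀/(2π) × 24.66 h = (1.5506/π) × 24.66 = 12.17 h.

12.17 h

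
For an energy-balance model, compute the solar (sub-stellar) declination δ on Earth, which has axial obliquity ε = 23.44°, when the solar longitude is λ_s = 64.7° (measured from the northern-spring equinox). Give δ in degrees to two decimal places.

δ = +21.08°

sin δ = sin ε · sin λ_s = sin 23.44° × sin 64.7° = 0.359634.
δ = arcsin(0.359634) = +21.08°.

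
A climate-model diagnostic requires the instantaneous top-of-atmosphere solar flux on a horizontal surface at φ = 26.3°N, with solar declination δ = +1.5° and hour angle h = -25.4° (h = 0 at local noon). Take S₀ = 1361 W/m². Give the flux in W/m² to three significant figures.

1.12e+03 W/m²

cos θ_z = sin φ sin δ + cos φ cos δ cos h = 0.011598 + 0.809550 = 0.821148.
Flux = S₀ · cos θ_z = 1361 × 0.821148 = 1118 W/m².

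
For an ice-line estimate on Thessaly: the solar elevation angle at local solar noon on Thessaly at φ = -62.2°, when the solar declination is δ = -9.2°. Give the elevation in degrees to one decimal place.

At local noon the hour angle is zero, so the zenith angle equals |φ − δ| = |-62.2° − (-9.200°)| = 53.000°.
Elevation = 90° − 53.000° = 37.0°.

37.0°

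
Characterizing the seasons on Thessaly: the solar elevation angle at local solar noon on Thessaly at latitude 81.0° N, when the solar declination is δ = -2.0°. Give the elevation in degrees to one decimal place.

7.0°

At local noon the hour angle is zero, so the zenith angle equals |ϕ − δ| = |+81.0° − (-2.000°)| = 83.000°.
Elevation = 90° − 83.000° = 7.0°.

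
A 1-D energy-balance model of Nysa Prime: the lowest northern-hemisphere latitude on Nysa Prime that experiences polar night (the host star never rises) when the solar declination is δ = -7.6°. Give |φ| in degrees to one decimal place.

|φ| = 82.4°

Polar night requires cos H₀ = −tan φ tan δ ≥ 1, i.e. tan φ tan δ ≤ −1.
The boundary is |tan φ| · |tan δ| = 1, so |φ| = 90° − |δ| = 90° − 7.6° = 82.4° in the northern hemisphere.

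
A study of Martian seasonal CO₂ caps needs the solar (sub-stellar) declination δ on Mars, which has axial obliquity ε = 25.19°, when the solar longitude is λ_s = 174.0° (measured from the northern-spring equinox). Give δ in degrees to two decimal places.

δ = +2.55°

sin δ = sin ε · sin λ_s = sin 25.19° × sin 174.0° = 0.044490.
δ = arcsin(0.044490) = +2.55°.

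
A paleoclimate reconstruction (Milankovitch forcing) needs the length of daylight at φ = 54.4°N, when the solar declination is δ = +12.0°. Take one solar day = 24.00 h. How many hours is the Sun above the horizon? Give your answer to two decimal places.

cos H₀ = −tan φ · tan δ = −tan(+54.4°) × tan(+12.000°) = -0.2969, so H₀ = 1.8722 rad = 107.27°.
Daylight = 2H₀/(2π) × 24.00 h = (1.8722/π) × 24.00 = 14.30 h.

14.30 h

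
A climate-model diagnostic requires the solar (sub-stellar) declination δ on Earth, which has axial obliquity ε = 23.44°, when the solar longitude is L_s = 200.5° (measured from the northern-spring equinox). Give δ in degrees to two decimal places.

sin δ = sin ε · sin L_s = sin 23.44° × sin 200.5° = -0.139308.
δ = arcsin(-0.139308) = -8.01°.

δ = -8.01°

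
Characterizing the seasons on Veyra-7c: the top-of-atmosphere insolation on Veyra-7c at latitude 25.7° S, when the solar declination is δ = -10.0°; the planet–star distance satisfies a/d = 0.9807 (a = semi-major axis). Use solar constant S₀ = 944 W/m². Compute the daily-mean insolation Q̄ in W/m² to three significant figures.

Q̄ ≈ 292 W/m²

cos H₀ = −tan(-25.7°) tan(-10.000°) = -0.0849, H₀ = 1.6558 rad.
Bracket: H₀ sin φ sin δ + cos φ cos δ sin H₀ = 1.6558×-0.43366×-0.17365 + 0.90108×0.98481×0.99639 = 0.124690 + 0.884189 = 1.008879.
Inverse-square distance factor (a/d)² = 0.9807² = 0.961772.
Q̄ = (S₀/π) × 0.961772 × [bracket] = (944/π) × 0.961772 × 1.008879 = 291.6 W/m².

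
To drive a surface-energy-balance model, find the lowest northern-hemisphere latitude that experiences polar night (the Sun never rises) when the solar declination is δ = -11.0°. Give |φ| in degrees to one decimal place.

|φ| = 79.0°

Polar night requires cos H₀ = −tan φ tan δ ≥ 1, i.e. tan φ tan δ ≤ −1.
The boundary is |tan φ| · |tan δ| = 1, so |φ| = 90° − |δ| = 90° − 11.0° = 79.0° in the northern hemisphere.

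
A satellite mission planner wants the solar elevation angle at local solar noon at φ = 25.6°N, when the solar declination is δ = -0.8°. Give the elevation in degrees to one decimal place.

63.6°

At local noon the hour angle is zero, so the zenith angle equals |φ − δ| = |+25.6° − (-0.800°)| = 26.400°.
Elevation = 90° − 26.400° = 63.6°.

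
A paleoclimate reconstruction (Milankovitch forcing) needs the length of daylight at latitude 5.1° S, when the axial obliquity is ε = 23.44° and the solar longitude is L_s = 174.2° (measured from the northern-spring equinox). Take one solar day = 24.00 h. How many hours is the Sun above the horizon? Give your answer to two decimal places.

11.97 h

Solar declination: sin δ = sin ε · sin L_s = sin 23.44° × sin 174.2° = 0.04020, so δ = +2.304°.
cos h₀ = −tan ϕ · tan δ = −tan(-5.1°) × tan(+2.304°) = 0.0036, so h₀ = 1.5672 rad = 89.79°.
Daylight = 2h₀/(2π) × 24.00 h = (1.5672/π) × 24.00 = 11.97 h.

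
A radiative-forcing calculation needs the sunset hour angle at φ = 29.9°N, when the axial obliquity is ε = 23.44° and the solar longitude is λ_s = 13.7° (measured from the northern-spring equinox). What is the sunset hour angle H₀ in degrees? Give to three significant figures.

Solar declination: sin δ = sin ε · sin λ_s = sin 23.44° × sin 13.7° = 0.09421, so δ = +5.406°.
cos H₀ = −tan φ · tan δ = −tan(+29.9°) × tan(+5.406°) = -0.0544, so H₀ = 1.6252 rad = 93.12°.

H₀ = 93.1°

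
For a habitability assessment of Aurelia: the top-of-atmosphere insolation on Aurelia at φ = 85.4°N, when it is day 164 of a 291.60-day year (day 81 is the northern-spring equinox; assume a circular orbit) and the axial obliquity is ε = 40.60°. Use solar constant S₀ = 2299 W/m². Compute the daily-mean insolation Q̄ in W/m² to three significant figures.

Q̄ ≈ 1.46e+03 W/m²

Solar longitude: λ_s = 360° × (164 − 81)/291.60 = 102.469°.
sin δ = sin 40.60° × sin 102.469° = 0.63542, so δ = +39.451°.
cos H₀ = −tan(+85.4°) tan(+39.451°) = -10.2279 ≤ −1 ⇒ polar day, H₀ = π.
Bracket: H₀ sin φ sin δ + cos φ cos δ sin H₀ = 3.1416×0.99678×0.63542 + 0.08020×0.77216×0.00000 = 1.989808 + 0.000000 = 1.989808.
Q̄ = (S₀/π) × [bracket] = (2299/π) × 1.989808 = 1456 W/m².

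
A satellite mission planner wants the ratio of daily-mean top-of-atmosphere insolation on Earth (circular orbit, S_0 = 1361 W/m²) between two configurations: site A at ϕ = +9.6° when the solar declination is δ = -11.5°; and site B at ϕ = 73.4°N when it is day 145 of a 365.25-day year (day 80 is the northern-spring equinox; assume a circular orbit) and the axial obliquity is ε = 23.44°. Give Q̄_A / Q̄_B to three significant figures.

— Configuration A (ϕ=+9.6°):
cos h₀ = −tan(+9.6°) tan(-11.500°) = 0.0344, h₀ = 1.5364 rad.
Bracket: h₀ sin ϕ sin δ + cos ϕ cos δ sin h₀ = 1.5364×0.16677×-0.19937 + 0.98600×0.97992×0.99941 = -0.051084 + 0.965631 = 0.914547.
Q̄ = (S_0/π) × [bracket] = (1361/π) × 0.914547 = 396.20 W/m².
— Configuration B (ϕ=+73.4°):
Solar longitude: L_s = 360° × (145 − 80)/365.25 = 64.066°.
sin δ = sin 23.44° × sin 64.066° = 0.35773, so δ = +20.961°.
cos h₀ = −tan(+73.4°) tan(+20.961°) = -1.2850 ≤ −1 ⇒ polar day, h₀ = π.
Bracket: h₀ sin ϕ sin δ + cos ϕ cos δ sin h₀ = 3.1416×0.95832×0.35773 + 0.28569×0.93383×0.00000 = 1.077003 + 0.000000 = 1.077003.
Q̄ = (S_0/π) × [bracket] = (1361/π) × 1.077003 = 466.58 W/m².
Ratio Q̄_A / Q̄_B = 396.20 / 466.58 = 0.8492.

Q̄_A / Q̄_B ≈ 0.849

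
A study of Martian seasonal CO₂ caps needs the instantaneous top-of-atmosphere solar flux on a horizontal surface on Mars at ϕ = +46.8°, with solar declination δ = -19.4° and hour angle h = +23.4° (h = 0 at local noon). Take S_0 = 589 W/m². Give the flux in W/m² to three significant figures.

206 W/m²

cos θ_z = sin ϕ sin δ + cos ϕ cos δ cos h = -0.242135 + 0.592576 = 0.350441.
Flux = S_0 · cos θ_z = 589 × 0.350441 = 206.4 W/m².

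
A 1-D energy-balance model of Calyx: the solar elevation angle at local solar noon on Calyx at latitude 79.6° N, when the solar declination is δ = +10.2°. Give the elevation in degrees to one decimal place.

20.6°

At local noon the hour angle is zero, so the zenith angle equals |φ − δ| = |+79.6° − (+10.200°)| = 69.400°.
Elevation = 90° − 69.400° = 20.6°.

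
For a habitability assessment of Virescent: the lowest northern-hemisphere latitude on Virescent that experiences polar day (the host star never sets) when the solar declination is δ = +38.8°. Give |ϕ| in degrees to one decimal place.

|ϕ| = 51.2°

Polar day requires cos h₀ = −tan ϕ tan δ ≤ −1, i.e. tan ϕ tan δ ≥ 1.
The boundary is |tan ϕ| · |tan δ| = 1, so |ϕ| = 90° − |δ| = 90° − 38.8° = 51.2° in the northern hemisphere.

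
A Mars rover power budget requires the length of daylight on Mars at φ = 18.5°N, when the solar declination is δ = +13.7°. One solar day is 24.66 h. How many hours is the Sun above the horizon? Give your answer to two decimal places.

12.97 h

cos H₀ = −tan φ · tan δ = −tan(+18.5°) × tan(+13.700°) = -0.0816, so H₀ = 1.6525 rad = 94.68°.
Daylight = 2H₀/(2π) × 24.66 h = (1.6525/π) × 24.66 = 12.97 h.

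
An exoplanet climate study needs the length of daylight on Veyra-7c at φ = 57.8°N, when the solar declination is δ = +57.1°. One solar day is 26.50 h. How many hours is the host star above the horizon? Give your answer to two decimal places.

26.50 h

Sunrise equation: cos H₀ = −tan φ · tan δ = -2.4546 ≤ −1, so the host star never sets (polar day) and H₀ = π.
Daylight = 2H₀/(2π) × 26.50 h = (3.1416/π) × 26.50 = 26.50 h.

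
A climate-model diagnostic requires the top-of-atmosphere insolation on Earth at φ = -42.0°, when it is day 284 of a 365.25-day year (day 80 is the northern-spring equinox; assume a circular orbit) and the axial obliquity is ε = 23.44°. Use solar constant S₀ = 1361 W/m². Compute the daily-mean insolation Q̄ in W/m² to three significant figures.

Solar longitude: λ_s = 360° × (284 − 80)/365.25 = 201.068°.
sin δ = sin 23.44° × sin 201.068° = -0.14299, so δ = -8.221°.
cos H₀ = −tan(-42.0°) tan(-8.221°) = -0.1301, H₀ = 1.7013 rad.
Bracket: H₀ sin φ sin δ + cos φ cos δ sin H₀ = 1.7013×-0.66913×-0.14299 + 0.74314×0.98972×0.99150 = 0.162779 + 0.729249 = 0.892028.
Q̄ = (S₀/π) × [bracket] = (1361/π) × 0.892028 = 386.4 W/m².

Q̄ ≈ 386 W/m²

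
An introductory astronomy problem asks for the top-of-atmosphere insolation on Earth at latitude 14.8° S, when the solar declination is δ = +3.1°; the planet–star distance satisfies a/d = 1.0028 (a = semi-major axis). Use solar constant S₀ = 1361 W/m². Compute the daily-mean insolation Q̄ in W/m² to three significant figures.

Q̄ ≈ 411 W/m²

cos H₀ = −tan(-14.8°) tan(+3.100°) = 0.0143, H₀ = 1.5565 rad.
Bracket: H₀ sin φ sin δ + cos φ cos δ sin H₀ = 1.5565×-0.25545×0.05408 + 0.96682×0.99854×0.99990 = -0.021503 + 0.965312 = 0.943809.
Inverse-square distance factor (a/d)² = 1.0028² = 1.005608.
Q̄ = (S₀/π) × 1.005608 × [bracket] = (1361/π) × 1.005608 × 0.943809 = 411.2 W/m².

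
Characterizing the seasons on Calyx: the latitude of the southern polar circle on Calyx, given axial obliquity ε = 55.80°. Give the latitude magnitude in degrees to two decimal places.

34.20°

The polar circle is the lowest latitude that experiences at least one full rotation of continuous darkness at the northern-summer solstice; it lies at |φ| = 90° − ε = 90° − 55.80° = 34.20°.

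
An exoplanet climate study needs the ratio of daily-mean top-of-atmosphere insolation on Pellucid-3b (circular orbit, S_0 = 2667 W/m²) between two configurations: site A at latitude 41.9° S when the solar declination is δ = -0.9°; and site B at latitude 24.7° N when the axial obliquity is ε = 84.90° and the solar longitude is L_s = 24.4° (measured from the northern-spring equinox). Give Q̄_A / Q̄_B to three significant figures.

— Configuration A (ϕ=-41.9°):
cos h₀ = −tan(-41.9°) tan(-0.900°) = -0.0141, h₀ = 1.5849 rad.
Bracket: h₀ sin ϕ sin δ + cos ϕ cos δ sin h₀ = 1.5849×-0.66783×-0.01571 + 0.74431×0.99988×0.99990 = 0.016628 + 0.744146 = 0.760774.
Q̄ = (S_0/π) × [bracket] = (2667/π) × 0.760774 = 645.85 W/m².
— Configuration B (ϕ=+24.7°):
Solar declination: sin δ = sin ε · sin L_s = sin 84.90° × sin 24.4° = 0.41147, so δ = +24.297°.
cos h₀ = −tan(+24.7°) tan(+24.297°) = -0.2076, h₀ = 1.7800 rad.
Bracket: h₀ sin ϕ sin δ + cos ϕ cos δ sin h₀ = 1.7800×0.41787×0.41147 + 0.90851×0.91142×0.97820 = 0.306055 + 0.809983 = 1.116038.
Q̄ = (S_0/π) × [bracket] = (2667/π) × 1.116038 = 947.44 W/m².
Ratio Q̄_A / Q̄_B = 645.85 / 947.44 = 0.6817.

Q̄_A / Q̄_B ≈ 0.682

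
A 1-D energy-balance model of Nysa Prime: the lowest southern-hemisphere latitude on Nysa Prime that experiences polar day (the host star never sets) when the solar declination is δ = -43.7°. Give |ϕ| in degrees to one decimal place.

|ϕ| = 46.3°

Polar day requires cos h₀ = −tan ϕ tan δ ≤ −1, i.e. tan ϕ tan δ ≥ 1.
The boundary is |tan ϕ| · |tan δ| = 1, so |ϕ| = 90° − |δ| = 90° − 43.7° = 46.3° in the southern hemisphere.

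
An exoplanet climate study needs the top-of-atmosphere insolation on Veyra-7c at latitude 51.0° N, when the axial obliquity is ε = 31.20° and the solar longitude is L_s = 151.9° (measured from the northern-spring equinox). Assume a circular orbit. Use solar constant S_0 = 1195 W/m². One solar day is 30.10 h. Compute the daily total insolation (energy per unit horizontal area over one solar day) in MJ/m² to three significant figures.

38.7 MJ/m²

Solar declination: sin δ = sin ε · sin L_s = sin 31.20° × sin 151.9° = 0.24400, so δ = +14.123°.
cos h₀ = −tan(+51.0°) tan(+14.123°) = -0.3107, h₀ = 1.8867 rad.
Bracket: h₀ sin ϕ sin δ + cos ϕ cos δ sin h₀ = 1.8867×0.77715×0.24400 + 0.62932×0.96978×0.95051 = 0.357765 + 0.580098 = 0.937863.
Q̄ = (S_0/π) × [bracket] = (1195/π) × 0.937863 = 356.74 W/m².
Daily total = Q̄ × 30.10 h × 3600 s/h = 356.74 × 30.10 × 3600 / 10⁶ = 38.66 MJ/m².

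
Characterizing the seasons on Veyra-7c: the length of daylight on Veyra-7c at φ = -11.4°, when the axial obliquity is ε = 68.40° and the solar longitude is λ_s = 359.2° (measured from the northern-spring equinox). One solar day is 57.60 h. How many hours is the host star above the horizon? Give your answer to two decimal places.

Solar declination: sin δ = sin ε · sin λ_s = sin 68.40° × sin 359.2° = -0.01298, so δ = -0.744°.
cos H₀ = −tan φ · tan δ = −tan(-11.4°) × tan(-0.744°) = -0.0026, so H₀ = 1.5734 rad = 90.15°.
Daylight = 2H₀/(2π) × 57.60 h = (1.5734/π) × 57.60 = 28.85 h.

28.85 h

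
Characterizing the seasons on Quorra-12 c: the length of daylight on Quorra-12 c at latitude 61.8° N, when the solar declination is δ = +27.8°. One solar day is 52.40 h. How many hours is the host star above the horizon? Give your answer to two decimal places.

cos h₀ = −tan ϕ · tan δ = −tan(+61.8°) × tan(+27.800°) = -0.9833, so h₀ = 2.9586 rad = 169.51°.
Daylight = 2h₀/(2π) × 52.40 h = (2.9586/π) × 52.40 = 49.35 h.

49.35 h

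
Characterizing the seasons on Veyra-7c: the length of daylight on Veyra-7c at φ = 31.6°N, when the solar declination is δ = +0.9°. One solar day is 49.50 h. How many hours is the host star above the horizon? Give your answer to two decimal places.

cos H₀ = −tan φ · tan δ = −tan(+31.6°) × tan(+0.900°) = -0.0097, so H₀ = 1.5805 rad = 90.55°.
Daylight = 2H₀/(2π) × 49.50 h = (1.5805/π) × 49.50 = 24.90 h.

24.90 h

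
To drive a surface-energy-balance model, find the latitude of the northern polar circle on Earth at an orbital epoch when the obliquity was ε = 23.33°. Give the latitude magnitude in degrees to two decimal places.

66.67°

The polar circle is the lowest latitude that experiences at least one full rotation of continuous daylight at the northern-summer solstice; it lies at |φ| = 90° − ε = 90° − 23.33° = 66.67°.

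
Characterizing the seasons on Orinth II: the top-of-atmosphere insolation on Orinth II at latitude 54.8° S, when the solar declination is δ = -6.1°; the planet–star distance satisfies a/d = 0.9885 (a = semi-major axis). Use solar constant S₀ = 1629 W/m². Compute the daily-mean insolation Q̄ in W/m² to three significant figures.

Q̄ ≈ 363 W/m²

cos H₀ = −tan(-54.8°) tan(-6.100°) = -0.1515, H₀ = 1.7229 rad.
Bracket: H₀ sin φ sin δ + cos φ cos δ sin H₀ = 1.7229×-0.81714×-0.10626 + 0.57643×0.99434×0.98846 = 0.149598 + 0.566553 = 0.716151.
Inverse-square distance factor (a/d)² = 0.9885² = 0.977132.
Q̄ = (S₀/π) × 0.977132 × [bracket] = (1629/π) × 0.977132 × 0.716151 = 362.9 W/m².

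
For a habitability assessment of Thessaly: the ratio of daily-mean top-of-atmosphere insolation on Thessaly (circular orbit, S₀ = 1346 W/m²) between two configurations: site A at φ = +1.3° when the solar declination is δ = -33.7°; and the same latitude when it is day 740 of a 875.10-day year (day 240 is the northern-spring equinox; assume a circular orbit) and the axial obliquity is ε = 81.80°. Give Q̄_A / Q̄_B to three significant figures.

Q̄_A / Q̄_B ≈ 0.915

— Configuration A (φ=+1.3°):
cos H₀ = −tan(+1.3°) tan(-33.700°) = 0.0151, H₀ = 1.5557 rad.
Bracket: H₀ sin φ sin δ + cos φ cos δ sin H₀ = 1.5557×0.02269×-0.55484 + 0.99974×0.83195×0.99989 = -0.019585 + 0.831642 = 0.812057.
Q̄ = (S₀/π) × [bracket] = (1346/π) × 0.812057 = 347.92 W/m².
— Configuration B (φ=+1.3°):
Solar longitude: λ_s = 360° × (740 − 240)/875.10 = 205.691°.
sin δ = sin 81.80° × sin 205.691° = -0.42908, so δ = -25.409°.
cos H₀ = −tan(+1.3°) tan(-25.409°) = 0.0108, H₀ = 1.5600 rad.
Bracket: H₀ sin φ sin δ + cos φ cos δ sin H₀ = 1.5600×0.02269×-0.42908 + 0.99974×0.90327×0.99994 = -0.015188 + 0.902981 = 0.887793.
Q̄ = (S₀/π) × [bracket] = (1346/π) × 0.887793 = 380.37 W/m².
Ratio Q̄_A / Q̄_B = 347.92 / 380.37 = 0.9147.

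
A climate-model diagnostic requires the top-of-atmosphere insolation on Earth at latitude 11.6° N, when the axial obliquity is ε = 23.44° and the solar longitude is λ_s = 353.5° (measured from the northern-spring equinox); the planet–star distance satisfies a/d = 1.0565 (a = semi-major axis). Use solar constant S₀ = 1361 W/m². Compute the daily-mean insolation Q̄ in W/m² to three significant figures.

Q̄ ≈ 466 W/m²

Solar declination: sin δ = sin ε · sin λ_s = sin 23.44° × sin 353.5° = -0.04503, so δ = -2.581°.
cos H₀ = −tan(+11.6°) tan(-2.581°) = 0.0093, H₀ = 1.5615 rad.
Bracket: H₀ sin φ sin δ + cos φ cos δ sin H₀ = 1.5615×0.20108×-0.04503 + 0.97958×0.99899×0.99996 = -0.014139 + 0.978551 = 0.964412.
Inverse-square distance factor (a/d)² = 1.0565² = 1.116192.
Q̄ = (S₀/π) × 1.116192 × [bracket] = (1361/π) × 1.116192 × 0.964412 = 466.3 W/m².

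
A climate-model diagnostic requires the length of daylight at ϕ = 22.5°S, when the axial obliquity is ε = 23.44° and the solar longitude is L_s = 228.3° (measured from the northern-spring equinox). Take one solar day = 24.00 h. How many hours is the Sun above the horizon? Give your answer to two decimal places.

12.99 h

Solar declination: sin δ = sin ε · sin L_s = sin 23.44° × sin 228.3° = -0.29700, so δ = -17.278°.
cos h₀ = −tan ϕ · tan δ = −tan(-22.5°) × tan(-17.278°) = -0.1288, so h₀ = 1.7000 rad = 97.40°.
Daylight = 2h₀/(2π) × 24.00 h = (1.7000/π) × 24.00 = 12.99 h.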